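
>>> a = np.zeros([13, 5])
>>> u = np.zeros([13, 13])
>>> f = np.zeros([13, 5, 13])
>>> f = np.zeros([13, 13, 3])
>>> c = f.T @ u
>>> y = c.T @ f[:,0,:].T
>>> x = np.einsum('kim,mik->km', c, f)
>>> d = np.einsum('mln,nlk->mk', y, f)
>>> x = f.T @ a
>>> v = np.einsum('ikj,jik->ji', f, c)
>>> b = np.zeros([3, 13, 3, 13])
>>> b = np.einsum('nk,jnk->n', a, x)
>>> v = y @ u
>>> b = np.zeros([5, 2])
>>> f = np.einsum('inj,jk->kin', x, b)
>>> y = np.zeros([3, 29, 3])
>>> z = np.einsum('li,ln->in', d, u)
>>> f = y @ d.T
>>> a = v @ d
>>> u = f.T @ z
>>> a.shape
(13, 13, 3)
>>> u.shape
(13, 29, 13)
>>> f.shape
(3, 29, 13)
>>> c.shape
(3, 13, 13)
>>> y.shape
(3, 29, 3)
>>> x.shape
(3, 13, 5)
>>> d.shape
(13, 3)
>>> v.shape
(13, 13, 13)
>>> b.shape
(5, 2)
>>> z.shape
(3, 13)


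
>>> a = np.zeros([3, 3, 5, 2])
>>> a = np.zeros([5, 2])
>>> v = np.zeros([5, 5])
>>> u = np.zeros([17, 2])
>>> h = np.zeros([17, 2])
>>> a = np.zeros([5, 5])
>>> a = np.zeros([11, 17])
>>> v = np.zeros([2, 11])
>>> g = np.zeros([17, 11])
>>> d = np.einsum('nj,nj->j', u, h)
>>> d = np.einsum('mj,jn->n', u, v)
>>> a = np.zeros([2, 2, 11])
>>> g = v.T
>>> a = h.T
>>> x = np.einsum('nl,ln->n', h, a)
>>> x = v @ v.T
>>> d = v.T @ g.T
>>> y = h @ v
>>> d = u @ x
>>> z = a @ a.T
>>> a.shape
(2, 17)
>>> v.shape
(2, 11)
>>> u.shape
(17, 2)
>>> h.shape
(17, 2)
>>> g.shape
(11, 2)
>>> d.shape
(17, 2)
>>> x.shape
(2, 2)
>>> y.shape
(17, 11)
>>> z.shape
(2, 2)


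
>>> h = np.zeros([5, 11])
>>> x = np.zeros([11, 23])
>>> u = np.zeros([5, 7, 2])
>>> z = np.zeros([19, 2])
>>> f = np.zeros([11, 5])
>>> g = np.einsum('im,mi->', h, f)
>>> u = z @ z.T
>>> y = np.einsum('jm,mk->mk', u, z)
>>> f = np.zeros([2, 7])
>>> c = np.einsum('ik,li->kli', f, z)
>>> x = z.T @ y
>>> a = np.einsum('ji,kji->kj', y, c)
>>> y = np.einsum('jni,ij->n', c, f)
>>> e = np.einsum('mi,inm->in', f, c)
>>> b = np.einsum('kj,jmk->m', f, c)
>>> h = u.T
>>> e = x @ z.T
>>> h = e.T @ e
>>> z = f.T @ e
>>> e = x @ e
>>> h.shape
(19, 19)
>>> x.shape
(2, 2)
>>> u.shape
(19, 19)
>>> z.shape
(7, 19)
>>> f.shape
(2, 7)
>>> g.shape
()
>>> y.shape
(19,)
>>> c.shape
(7, 19, 2)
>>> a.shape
(7, 19)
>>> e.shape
(2, 19)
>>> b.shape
(19,)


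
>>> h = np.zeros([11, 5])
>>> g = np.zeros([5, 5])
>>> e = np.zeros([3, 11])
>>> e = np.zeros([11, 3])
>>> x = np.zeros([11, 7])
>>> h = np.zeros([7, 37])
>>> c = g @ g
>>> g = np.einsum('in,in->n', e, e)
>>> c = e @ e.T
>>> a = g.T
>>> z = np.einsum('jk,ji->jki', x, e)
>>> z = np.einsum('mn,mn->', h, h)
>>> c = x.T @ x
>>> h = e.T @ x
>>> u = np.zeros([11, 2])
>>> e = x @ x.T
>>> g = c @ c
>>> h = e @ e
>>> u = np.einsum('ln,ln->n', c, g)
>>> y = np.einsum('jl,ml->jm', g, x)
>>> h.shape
(11, 11)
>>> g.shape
(7, 7)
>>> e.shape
(11, 11)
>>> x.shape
(11, 7)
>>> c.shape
(7, 7)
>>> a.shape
(3,)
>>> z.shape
()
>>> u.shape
(7,)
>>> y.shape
(7, 11)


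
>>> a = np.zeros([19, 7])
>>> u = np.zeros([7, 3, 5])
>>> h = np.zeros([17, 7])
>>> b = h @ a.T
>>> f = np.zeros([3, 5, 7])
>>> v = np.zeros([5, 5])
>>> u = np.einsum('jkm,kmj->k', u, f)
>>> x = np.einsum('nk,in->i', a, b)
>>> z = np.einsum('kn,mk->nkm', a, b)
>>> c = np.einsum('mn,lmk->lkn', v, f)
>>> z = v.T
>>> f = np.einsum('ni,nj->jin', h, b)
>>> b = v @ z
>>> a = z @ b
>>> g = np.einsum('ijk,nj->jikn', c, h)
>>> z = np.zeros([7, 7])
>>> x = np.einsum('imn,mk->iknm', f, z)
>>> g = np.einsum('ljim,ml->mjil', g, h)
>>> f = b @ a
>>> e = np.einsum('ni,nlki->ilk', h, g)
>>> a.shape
(5, 5)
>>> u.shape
(3,)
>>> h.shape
(17, 7)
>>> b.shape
(5, 5)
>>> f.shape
(5, 5)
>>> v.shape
(5, 5)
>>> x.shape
(19, 7, 17, 7)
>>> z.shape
(7, 7)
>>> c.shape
(3, 7, 5)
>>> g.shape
(17, 3, 5, 7)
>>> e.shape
(7, 3, 5)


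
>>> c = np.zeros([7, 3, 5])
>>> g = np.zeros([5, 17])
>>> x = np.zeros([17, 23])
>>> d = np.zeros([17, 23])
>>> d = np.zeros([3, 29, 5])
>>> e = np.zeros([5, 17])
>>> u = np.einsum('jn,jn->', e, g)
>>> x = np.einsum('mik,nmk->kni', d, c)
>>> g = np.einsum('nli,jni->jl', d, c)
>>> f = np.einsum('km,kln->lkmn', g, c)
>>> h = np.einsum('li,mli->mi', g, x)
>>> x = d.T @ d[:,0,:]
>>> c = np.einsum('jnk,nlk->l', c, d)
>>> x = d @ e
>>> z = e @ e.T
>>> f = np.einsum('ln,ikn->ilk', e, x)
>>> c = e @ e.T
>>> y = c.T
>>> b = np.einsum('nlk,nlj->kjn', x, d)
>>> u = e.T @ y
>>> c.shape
(5, 5)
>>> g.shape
(7, 29)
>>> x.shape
(3, 29, 17)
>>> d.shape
(3, 29, 5)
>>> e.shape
(5, 17)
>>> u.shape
(17, 5)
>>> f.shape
(3, 5, 29)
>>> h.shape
(5, 29)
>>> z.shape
(5, 5)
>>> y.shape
(5, 5)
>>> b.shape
(17, 5, 3)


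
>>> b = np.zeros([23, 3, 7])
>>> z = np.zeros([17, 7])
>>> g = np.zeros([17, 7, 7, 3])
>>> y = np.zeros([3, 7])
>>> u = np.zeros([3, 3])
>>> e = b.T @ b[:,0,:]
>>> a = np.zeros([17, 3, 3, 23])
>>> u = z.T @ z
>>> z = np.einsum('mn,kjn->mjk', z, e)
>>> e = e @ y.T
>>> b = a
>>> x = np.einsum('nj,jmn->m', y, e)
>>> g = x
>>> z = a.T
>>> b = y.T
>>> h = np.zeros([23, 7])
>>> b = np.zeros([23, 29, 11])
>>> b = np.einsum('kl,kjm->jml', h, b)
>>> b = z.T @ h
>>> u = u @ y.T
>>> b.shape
(17, 3, 3, 7)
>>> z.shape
(23, 3, 3, 17)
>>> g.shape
(3,)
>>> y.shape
(3, 7)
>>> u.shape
(7, 3)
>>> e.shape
(7, 3, 3)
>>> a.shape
(17, 3, 3, 23)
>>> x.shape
(3,)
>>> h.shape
(23, 7)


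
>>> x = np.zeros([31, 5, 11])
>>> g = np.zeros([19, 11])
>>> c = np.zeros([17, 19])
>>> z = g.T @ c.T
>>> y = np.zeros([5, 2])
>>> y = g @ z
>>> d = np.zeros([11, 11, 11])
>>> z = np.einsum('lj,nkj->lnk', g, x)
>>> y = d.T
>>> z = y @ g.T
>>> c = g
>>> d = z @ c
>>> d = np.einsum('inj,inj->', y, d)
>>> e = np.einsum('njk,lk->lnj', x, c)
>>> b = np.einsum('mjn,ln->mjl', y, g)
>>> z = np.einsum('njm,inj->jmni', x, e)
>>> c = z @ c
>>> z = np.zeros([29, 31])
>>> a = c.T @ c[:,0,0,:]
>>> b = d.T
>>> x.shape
(31, 5, 11)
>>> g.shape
(19, 11)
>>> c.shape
(5, 11, 31, 11)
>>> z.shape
(29, 31)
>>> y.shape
(11, 11, 11)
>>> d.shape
()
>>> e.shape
(19, 31, 5)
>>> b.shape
()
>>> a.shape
(11, 31, 11, 11)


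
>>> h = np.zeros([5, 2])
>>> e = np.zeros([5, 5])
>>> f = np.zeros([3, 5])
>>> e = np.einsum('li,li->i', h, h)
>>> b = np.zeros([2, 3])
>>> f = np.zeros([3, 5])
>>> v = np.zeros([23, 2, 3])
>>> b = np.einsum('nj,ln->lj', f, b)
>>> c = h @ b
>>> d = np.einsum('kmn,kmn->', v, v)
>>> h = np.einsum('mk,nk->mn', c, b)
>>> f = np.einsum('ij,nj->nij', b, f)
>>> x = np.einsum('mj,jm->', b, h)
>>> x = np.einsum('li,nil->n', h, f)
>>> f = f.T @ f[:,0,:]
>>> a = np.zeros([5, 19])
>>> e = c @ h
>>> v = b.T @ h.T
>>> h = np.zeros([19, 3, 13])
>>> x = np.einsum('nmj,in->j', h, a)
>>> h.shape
(19, 3, 13)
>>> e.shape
(5, 2)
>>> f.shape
(5, 2, 5)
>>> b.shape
(2, 5)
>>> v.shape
(5, 5)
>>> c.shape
(5, 5)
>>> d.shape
()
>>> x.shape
(13,)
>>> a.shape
(5, 19)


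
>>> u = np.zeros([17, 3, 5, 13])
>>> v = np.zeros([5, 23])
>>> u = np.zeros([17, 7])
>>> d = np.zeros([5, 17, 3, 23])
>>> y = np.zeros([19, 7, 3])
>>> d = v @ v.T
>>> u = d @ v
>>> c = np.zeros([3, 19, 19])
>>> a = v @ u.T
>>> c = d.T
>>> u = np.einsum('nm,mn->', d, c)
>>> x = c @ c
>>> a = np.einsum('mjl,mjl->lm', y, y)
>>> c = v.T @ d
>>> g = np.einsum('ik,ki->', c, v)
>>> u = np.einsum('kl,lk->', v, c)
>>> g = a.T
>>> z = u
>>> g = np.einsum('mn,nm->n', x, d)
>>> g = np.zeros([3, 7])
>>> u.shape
()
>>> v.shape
(5, 23)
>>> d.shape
(5, 5)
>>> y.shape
(19, 7, 3)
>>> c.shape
(23, 5)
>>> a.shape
(3, 19)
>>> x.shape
(5, 5)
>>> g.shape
(3, 7)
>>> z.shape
()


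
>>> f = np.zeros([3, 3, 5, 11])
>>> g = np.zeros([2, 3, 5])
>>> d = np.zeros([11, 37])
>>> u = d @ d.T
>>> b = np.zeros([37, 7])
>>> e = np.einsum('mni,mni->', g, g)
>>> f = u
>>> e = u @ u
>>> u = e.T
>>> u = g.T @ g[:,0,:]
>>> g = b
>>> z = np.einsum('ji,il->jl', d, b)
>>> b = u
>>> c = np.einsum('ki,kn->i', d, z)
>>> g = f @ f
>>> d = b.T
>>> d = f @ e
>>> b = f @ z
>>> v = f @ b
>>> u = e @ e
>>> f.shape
(11, 11)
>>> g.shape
(11, 11)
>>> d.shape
(11, 11)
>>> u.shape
(11, 11)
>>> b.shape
(11, 7)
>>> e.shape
(11, 11)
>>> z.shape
(11, 7)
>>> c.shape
(37,)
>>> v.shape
(11, 7)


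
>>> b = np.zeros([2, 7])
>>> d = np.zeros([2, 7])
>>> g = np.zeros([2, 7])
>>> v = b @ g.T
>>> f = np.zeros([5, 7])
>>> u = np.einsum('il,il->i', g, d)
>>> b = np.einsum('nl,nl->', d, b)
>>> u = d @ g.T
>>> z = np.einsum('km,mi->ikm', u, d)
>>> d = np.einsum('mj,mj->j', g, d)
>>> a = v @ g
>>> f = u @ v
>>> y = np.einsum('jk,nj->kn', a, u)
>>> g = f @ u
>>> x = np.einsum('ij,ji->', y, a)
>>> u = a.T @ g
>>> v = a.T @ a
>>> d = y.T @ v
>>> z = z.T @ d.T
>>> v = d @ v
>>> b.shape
()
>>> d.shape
(2, 7)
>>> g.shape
(2, 2)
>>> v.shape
(2, 7)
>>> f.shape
(2, 2)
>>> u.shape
(7, 2)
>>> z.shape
(2, 2, 2)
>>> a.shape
(2, 7)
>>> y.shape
(7, 2)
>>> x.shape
()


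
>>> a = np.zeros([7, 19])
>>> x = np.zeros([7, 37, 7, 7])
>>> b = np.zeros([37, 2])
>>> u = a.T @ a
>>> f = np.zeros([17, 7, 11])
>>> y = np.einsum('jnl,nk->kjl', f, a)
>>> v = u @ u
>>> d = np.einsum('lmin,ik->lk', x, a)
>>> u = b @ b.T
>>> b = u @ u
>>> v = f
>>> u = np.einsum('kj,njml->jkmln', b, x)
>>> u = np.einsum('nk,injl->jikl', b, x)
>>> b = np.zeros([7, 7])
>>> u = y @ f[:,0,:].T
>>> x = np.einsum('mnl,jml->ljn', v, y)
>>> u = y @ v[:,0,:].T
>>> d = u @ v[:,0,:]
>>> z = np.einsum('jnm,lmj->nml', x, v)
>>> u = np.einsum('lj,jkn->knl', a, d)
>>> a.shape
(7, 19)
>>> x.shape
(11, 19, 7)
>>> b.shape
(7, 7)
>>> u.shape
(17, 11, 7)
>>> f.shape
(17, 7, 11)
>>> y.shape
(19, 17, 11)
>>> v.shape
(17, 7, 11)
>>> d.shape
(19, 17, 11)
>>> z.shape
(19, 7, 17)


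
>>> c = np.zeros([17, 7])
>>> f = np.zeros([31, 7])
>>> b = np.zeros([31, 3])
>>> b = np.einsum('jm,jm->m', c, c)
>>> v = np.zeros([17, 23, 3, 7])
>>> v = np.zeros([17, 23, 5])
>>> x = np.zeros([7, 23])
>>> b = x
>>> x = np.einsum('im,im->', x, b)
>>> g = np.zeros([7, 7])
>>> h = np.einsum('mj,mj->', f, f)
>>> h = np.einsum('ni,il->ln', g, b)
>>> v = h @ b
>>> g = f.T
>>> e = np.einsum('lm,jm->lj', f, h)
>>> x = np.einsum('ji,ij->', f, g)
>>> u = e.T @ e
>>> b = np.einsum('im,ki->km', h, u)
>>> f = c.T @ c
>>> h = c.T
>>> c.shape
(17, 7)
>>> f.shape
(7, 7)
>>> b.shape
(23, 7)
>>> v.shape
(23, 23)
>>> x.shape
()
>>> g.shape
(7, 31)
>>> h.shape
(7, 17)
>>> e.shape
(31, 23)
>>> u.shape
(23, 23)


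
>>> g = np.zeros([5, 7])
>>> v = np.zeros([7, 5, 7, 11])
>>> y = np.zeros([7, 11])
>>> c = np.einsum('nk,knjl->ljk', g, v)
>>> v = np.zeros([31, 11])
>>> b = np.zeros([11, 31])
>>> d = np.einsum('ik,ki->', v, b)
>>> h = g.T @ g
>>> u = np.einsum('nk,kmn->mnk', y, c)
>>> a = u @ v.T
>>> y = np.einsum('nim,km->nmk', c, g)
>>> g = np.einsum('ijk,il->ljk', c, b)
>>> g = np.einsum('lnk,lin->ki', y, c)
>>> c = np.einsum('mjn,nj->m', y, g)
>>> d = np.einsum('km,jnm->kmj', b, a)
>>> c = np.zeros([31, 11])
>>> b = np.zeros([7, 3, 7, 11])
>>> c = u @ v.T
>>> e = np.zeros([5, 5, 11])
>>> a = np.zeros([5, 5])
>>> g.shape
(5, 7)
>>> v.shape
(31, 11)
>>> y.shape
(11, 7, 5)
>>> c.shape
(7, 7, 31)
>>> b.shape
(7, 3, 7, 11)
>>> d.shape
(11, 31, 7)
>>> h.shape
(7, 7)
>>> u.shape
(7, 7, 11)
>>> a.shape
(5, 5)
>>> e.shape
(5, 5, 11)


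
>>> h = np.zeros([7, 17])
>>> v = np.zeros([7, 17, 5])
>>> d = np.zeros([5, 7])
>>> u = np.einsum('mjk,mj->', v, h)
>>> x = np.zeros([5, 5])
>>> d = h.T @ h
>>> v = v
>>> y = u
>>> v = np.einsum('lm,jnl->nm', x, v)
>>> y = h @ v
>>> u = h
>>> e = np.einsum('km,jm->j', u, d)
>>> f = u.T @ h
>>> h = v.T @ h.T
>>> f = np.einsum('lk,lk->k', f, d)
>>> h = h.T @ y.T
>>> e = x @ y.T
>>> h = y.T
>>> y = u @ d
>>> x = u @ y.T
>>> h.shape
(5, 7)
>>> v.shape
(17, 5)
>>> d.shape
(17, 17)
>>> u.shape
(7, 17)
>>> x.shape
(7, 7)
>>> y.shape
(7, 17)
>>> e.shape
(5, 7)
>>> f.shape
(17,)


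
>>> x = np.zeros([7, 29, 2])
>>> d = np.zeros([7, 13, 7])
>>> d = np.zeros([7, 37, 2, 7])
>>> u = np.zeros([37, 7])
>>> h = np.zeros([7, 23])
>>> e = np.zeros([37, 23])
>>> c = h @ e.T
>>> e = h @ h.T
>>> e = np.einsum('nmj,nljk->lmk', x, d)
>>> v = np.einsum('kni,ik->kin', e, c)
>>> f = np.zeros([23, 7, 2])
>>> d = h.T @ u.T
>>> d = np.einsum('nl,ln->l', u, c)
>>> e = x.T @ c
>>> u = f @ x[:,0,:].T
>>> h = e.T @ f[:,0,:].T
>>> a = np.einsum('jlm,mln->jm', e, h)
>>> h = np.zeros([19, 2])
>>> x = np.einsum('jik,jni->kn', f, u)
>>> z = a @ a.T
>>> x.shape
(2, 7)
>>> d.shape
(7,)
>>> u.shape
(23, 7, 7)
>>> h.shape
(19, 2)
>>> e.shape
(2, 29, 37)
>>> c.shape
(7, 37)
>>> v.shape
(37, 7, 29)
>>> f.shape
(23, 7, 2)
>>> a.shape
(2, 37)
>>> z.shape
(2, 2)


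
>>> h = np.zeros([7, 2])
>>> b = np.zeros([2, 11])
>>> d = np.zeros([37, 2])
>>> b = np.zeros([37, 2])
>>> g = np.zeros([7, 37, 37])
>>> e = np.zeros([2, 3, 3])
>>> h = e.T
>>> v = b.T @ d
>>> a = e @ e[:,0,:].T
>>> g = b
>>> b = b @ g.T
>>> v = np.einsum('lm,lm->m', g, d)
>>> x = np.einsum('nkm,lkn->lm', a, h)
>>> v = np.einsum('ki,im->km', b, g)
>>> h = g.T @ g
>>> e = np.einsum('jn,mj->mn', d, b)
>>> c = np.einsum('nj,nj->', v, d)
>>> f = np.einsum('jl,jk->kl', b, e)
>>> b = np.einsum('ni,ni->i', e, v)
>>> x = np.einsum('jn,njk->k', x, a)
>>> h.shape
(2, 2)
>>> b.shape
(2,)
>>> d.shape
(37, 2)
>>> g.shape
(37, 2)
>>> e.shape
(37, 2)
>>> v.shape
(37, 2)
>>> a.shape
(2, 3, 2)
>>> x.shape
(2,)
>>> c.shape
()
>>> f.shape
(2, 37)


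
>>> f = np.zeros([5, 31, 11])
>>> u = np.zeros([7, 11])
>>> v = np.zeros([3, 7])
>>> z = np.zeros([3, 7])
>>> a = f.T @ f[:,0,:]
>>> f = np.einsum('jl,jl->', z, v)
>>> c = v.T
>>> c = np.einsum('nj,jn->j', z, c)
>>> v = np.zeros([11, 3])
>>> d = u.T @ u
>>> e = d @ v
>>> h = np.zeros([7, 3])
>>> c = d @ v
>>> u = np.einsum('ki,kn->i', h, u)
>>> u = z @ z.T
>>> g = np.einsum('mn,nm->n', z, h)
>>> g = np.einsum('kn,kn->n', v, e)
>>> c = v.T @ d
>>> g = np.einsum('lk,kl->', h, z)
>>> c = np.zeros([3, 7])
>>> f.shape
()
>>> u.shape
(3, 3)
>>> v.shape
(11, 3)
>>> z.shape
(3, 7)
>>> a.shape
(11, 31, 11)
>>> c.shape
(3, 7)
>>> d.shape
(11, 11)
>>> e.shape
(11, 3)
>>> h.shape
(7, 3)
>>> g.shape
()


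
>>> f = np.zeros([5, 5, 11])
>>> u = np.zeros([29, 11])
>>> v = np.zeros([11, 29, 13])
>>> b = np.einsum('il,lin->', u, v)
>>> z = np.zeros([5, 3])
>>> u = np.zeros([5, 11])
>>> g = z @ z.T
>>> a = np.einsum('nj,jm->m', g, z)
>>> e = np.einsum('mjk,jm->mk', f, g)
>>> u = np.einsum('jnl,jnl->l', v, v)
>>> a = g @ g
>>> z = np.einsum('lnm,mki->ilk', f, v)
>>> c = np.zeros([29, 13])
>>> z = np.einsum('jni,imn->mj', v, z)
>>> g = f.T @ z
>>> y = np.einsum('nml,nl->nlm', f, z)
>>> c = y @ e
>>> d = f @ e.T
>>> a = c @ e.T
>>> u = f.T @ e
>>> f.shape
(5, 5, 11)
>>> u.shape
(11, 5, 11)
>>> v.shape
(11, 29, 13)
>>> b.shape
()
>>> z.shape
(5, 11)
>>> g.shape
(11, 5, 11)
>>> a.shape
(5, 11, 5)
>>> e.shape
(5, 11)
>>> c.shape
(5, 11, 11)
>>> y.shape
(5, 11, 5)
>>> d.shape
(5, 5, 5)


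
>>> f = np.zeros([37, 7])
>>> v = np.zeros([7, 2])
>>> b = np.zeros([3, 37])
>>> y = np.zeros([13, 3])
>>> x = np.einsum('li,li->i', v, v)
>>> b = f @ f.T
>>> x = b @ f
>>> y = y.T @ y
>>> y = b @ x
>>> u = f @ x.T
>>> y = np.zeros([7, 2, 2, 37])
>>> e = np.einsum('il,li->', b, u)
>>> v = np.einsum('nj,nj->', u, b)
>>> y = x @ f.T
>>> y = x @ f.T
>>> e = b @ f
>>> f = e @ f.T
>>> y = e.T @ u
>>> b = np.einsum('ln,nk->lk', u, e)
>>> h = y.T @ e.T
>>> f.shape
(37, 37)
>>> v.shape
()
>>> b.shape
(37, 7)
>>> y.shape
(7, 37)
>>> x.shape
(37, 7)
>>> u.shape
(37, 37)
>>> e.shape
(37, 7)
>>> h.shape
(37, 37)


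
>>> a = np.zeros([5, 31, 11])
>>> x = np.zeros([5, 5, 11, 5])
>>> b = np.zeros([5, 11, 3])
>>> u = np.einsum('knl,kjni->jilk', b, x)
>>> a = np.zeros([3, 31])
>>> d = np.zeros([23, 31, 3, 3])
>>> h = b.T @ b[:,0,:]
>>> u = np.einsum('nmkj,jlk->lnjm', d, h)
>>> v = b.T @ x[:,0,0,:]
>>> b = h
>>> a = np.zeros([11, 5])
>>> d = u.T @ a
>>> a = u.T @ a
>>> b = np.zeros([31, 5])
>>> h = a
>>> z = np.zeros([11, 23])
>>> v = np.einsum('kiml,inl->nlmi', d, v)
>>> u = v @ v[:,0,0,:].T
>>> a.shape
(31, 3, 23, 5)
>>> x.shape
(5, 5, 11, 5)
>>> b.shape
(31, 5)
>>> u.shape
(11, 5, 23, 11)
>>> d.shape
(31, 3, 23, 5)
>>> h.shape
(31, 3, 23, 5)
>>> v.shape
(11, 5, 23, 3)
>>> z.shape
(11, 23)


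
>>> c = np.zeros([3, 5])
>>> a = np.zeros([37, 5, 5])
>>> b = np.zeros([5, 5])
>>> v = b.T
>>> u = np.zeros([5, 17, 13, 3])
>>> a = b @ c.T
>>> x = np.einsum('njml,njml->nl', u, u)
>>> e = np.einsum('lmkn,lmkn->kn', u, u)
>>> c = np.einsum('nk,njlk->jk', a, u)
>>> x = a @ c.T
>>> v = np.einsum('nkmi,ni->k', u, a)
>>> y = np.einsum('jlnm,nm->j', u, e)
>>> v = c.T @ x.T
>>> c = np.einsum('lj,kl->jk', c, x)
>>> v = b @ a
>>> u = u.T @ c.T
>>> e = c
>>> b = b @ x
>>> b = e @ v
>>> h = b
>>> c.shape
(3, 5)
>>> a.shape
(5, 3)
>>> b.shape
(3, 3)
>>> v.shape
(5, 3)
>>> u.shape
(3, 13, 17, 3)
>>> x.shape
(5, 17)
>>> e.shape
(3, 5)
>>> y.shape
(5,)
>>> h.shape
(3, 3)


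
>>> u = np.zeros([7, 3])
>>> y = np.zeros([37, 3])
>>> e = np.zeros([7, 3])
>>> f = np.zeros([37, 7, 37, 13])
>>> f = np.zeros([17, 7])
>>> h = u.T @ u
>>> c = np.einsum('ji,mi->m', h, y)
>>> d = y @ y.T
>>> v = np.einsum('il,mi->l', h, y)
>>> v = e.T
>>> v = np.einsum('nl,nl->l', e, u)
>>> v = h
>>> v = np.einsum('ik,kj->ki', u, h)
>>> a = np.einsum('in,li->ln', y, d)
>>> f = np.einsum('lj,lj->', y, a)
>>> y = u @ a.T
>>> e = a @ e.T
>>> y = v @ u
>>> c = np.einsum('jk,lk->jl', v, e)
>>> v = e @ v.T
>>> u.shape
(7, 3)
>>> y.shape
(3, 3)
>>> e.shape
(37, 7)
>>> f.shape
()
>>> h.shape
(3, 3)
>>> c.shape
(3, 37)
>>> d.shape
(37, 37)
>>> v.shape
(37, 3)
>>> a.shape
(37, 3)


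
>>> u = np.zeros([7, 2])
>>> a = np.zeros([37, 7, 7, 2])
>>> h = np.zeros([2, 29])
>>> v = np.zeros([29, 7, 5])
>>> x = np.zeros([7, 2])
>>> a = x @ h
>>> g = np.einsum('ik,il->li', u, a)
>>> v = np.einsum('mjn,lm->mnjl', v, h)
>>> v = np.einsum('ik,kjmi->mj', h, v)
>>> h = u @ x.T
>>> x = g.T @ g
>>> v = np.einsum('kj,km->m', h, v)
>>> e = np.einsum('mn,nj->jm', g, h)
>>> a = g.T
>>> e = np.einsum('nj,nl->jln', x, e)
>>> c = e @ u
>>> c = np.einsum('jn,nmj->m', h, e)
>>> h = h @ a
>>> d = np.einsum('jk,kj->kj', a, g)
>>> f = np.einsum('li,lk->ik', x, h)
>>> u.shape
(7, 2)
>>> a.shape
(7, 29)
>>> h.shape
(7, 29)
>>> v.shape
(5,)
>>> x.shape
(7, 7)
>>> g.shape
(29, 7)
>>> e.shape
(7, 29, 7)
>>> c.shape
(29,)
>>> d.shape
(29, 7)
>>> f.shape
(7, 29)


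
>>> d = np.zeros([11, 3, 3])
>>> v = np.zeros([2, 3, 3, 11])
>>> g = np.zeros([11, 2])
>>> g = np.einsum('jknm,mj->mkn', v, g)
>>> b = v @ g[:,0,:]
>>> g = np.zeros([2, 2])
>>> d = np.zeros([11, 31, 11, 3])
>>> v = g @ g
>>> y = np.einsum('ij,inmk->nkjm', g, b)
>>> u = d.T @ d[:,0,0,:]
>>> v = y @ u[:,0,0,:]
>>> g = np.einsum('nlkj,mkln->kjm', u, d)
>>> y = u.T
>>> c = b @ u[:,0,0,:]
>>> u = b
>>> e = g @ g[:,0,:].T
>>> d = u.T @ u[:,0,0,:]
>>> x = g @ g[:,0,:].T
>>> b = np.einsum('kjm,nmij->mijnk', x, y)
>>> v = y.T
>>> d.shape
(3, 3, 3, 3)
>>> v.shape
(3, 11, 31, 3)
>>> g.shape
(31, 3, 11)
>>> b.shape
(31, 11, 3, 3, 31)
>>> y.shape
(3, 31, 11, 3)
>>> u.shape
(2, 3, 3, 3)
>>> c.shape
(2, 3, 3, 3)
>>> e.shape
(31, 3, 31)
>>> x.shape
(31, 3, 31)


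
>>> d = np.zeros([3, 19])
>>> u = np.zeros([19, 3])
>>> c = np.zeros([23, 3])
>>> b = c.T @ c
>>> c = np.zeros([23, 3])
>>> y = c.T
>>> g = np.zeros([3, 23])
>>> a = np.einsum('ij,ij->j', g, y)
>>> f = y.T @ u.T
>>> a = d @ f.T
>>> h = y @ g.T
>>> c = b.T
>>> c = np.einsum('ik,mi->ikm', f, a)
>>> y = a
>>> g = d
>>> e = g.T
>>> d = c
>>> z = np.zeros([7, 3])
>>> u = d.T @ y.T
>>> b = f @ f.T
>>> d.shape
(23, 19, 3)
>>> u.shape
(3, 19, 3)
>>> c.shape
(23, 19, 3)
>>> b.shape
(23, 23)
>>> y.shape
(3, 23)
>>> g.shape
(3, 19)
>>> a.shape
(3, 23)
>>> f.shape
(23, 19)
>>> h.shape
(3, 3)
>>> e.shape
(19, 3)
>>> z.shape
(7, 3)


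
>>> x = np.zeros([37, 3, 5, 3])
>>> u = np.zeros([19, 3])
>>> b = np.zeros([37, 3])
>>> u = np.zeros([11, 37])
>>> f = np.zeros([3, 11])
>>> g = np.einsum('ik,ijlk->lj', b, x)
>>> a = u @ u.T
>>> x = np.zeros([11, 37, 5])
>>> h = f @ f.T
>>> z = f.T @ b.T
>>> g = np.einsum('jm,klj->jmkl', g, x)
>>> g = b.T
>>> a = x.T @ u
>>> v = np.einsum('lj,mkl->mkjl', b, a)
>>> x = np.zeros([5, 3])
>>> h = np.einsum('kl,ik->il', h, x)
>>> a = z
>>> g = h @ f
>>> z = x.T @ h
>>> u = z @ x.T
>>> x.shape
(5, 3)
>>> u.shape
(3, 5)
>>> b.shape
(37, 3)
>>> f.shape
(3, 11)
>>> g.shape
(5, 11)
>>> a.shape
(11, 37)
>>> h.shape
(5, 3)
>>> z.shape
(3, 3)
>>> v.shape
(5, 37, 3, 37)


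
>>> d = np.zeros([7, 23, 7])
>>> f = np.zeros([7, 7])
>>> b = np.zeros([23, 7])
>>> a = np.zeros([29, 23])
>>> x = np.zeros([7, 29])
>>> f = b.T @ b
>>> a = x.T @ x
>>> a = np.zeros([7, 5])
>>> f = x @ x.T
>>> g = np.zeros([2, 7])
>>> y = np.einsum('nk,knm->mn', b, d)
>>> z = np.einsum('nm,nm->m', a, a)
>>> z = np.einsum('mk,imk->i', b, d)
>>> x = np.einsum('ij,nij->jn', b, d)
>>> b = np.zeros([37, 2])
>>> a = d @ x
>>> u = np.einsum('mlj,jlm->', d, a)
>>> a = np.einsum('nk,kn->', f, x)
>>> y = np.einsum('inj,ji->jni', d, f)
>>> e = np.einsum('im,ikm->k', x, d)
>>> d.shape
(7, 23, 7)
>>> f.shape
(7, 7)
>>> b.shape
(37, 2)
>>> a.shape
()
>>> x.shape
(7, 7)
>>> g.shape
(2, 7)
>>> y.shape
(7, 23, 7)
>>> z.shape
(7,)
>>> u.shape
()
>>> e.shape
(23,)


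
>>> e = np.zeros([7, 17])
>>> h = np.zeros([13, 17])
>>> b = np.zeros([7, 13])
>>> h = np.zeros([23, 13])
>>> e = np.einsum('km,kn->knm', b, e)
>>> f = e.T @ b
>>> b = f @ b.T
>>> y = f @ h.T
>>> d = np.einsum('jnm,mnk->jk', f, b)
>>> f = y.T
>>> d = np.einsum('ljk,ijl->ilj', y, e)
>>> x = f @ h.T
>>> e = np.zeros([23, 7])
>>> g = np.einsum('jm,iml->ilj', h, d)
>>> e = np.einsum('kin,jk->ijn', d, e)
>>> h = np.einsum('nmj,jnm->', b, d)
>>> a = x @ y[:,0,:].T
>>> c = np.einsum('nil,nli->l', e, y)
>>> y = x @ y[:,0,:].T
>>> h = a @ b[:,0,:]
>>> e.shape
(13, 23, 17)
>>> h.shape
(23, 17, 7)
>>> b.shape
(13, 17, 7)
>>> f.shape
(23, 17, 13)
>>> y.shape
(23, 17, 13)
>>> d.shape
(7, 13, 17)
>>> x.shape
(23, 17, 23)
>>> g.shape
(7, 17, 23)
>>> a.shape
(23, 17, 13)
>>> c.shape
(17,)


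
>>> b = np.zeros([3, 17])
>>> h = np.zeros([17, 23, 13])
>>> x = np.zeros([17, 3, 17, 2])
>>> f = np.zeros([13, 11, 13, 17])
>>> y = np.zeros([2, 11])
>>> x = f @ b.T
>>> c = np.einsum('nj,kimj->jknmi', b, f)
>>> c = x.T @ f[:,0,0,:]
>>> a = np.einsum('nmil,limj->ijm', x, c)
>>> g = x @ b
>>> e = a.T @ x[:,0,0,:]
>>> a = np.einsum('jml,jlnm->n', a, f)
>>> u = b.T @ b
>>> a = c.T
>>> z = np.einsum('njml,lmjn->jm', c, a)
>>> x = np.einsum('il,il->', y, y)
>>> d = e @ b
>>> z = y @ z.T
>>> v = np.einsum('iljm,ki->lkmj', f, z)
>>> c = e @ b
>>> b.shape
(3, 17)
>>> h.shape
(17, 23, 13)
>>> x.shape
()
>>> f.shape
(13, 11, 13, 17)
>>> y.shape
(2, 11)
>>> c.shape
(11, 17, 17)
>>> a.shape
(17, 11, 13, 3)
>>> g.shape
(13, 11, 13, 17)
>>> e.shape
(11, 17, 3)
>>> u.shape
(17, 17)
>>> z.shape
(2, 13)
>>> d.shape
(11, 17, 17)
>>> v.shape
(11, 2, 17, 13)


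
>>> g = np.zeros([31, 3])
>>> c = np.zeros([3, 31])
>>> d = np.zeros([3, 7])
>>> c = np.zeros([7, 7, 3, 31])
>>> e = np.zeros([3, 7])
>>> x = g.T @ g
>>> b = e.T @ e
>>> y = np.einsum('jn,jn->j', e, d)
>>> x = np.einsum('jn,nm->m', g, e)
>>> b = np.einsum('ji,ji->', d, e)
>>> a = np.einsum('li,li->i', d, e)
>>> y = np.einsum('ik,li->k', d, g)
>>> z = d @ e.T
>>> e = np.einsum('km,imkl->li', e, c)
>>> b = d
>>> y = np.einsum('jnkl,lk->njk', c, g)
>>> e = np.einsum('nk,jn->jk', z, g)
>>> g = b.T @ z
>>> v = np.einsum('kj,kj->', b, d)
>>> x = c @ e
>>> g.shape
(7, 3)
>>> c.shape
(7, 7, 3, 31)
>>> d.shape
(3, 7)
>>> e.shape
(31, 3)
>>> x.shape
(7, 7, 3, 3)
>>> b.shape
(3, 7)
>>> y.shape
(7, 7, 3)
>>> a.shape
(7,)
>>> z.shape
(3, 3)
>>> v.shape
()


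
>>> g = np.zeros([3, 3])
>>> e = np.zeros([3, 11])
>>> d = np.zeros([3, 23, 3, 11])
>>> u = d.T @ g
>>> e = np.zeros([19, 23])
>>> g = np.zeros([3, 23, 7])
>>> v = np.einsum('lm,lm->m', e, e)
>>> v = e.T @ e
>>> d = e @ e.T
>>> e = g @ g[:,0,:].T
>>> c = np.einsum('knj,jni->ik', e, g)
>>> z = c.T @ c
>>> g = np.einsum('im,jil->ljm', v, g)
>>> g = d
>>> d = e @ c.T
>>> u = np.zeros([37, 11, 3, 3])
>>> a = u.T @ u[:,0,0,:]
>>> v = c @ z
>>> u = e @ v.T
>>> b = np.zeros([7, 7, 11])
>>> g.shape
(19, 19)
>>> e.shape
(3, 23, 3)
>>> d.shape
(3, 23, 7)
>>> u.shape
(3, 23, 7)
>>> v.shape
(7, 3)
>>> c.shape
(7, 3)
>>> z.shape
(3, 3)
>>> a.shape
(3, 3, 11, 3)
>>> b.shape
(7, 7, 11)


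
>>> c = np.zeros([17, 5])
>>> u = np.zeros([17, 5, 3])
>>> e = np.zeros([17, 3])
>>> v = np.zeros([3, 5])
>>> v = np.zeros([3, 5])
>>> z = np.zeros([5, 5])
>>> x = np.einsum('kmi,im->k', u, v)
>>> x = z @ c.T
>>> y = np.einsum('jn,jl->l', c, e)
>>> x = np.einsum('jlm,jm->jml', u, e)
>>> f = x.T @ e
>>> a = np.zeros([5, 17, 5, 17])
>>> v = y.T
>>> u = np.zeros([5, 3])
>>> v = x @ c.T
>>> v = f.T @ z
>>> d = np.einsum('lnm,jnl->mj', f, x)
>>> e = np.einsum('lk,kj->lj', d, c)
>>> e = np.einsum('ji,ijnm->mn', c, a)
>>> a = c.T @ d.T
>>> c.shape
(17, 5)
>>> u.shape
(5, 3)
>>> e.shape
(17, 5)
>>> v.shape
(3, 3, 5)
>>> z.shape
(5, 5)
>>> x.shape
(17, 3, 5)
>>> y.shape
(3,)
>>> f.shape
(5, 3, 3)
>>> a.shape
(5, 3)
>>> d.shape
(3, 17)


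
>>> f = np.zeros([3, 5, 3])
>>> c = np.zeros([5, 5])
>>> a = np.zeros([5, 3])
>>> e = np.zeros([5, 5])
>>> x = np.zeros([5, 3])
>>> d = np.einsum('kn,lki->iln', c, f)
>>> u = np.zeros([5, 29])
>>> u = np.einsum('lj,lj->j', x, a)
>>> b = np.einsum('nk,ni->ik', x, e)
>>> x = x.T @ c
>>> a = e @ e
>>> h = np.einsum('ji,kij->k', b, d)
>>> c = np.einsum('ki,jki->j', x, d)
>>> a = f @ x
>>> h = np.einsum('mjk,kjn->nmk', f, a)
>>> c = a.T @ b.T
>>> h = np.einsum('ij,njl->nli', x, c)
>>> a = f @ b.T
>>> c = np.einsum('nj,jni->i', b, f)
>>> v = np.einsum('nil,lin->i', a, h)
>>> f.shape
(3, 5, 3)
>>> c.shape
(3,)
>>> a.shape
(3, 5, 5)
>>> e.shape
(5, 5)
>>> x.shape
(3, 5)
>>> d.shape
(3, 3, 5)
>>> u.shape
(3,)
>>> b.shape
(5, 3)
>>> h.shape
(5, 5, 3)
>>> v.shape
(5,)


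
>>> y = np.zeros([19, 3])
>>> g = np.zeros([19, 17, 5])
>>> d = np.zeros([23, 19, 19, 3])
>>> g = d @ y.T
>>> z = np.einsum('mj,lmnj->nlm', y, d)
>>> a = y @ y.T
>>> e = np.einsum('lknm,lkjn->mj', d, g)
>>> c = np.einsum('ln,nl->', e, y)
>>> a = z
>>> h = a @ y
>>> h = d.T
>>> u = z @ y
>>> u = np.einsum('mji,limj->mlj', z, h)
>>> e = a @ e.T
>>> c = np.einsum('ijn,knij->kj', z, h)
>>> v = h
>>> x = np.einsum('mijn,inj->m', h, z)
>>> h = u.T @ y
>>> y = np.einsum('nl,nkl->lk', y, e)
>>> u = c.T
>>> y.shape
(3, 23)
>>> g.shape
(23, 19, 19, 19)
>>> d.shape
(23, 19, 19, 3)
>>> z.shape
(19, 23, 19)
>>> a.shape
(19, 23, 19)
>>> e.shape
(19, 23, 3)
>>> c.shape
(3, 23)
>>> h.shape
(23, 3, 3)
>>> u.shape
(23, 3)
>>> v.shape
(3, 19, 19, 23)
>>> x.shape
(3,)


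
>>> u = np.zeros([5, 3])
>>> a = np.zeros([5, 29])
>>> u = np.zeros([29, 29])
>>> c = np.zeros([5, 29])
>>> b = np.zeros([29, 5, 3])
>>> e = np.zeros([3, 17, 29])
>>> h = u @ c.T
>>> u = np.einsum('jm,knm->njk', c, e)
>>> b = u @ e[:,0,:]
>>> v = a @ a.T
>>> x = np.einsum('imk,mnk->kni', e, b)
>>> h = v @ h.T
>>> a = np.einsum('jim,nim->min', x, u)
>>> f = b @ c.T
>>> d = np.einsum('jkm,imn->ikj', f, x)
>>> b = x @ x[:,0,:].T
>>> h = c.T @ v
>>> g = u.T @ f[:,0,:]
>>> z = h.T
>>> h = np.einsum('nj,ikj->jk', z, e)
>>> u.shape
(17, 5, 3)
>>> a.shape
(3, 5, 17)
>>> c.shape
(5, 29)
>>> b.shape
(29, 5, 29)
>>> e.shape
(3, 17, 29)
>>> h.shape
(29, 17)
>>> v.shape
(5, 5)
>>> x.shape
(29, 5, 3)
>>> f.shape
(17, 5, 5)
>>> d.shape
(29, 5, 17)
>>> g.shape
(3, 5, 5)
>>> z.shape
(5, 29)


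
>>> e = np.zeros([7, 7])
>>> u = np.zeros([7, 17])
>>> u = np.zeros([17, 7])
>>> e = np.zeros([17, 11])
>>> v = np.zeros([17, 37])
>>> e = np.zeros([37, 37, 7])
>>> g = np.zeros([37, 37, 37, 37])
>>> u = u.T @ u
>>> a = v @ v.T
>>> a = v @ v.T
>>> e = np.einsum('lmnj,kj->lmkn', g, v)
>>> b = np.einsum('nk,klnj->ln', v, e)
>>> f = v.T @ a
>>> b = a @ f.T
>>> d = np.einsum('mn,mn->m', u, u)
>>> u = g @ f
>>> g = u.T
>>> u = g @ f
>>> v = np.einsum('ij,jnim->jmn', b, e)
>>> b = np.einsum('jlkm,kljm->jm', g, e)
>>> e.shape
(37, 37, 17, 37)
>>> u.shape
(17, 37, 37, 17)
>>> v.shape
(37, 37, 37)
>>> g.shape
(17, 37, 37, 37)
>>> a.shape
(17, 17)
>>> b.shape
(17, 37)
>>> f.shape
(37, 17)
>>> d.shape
(7,)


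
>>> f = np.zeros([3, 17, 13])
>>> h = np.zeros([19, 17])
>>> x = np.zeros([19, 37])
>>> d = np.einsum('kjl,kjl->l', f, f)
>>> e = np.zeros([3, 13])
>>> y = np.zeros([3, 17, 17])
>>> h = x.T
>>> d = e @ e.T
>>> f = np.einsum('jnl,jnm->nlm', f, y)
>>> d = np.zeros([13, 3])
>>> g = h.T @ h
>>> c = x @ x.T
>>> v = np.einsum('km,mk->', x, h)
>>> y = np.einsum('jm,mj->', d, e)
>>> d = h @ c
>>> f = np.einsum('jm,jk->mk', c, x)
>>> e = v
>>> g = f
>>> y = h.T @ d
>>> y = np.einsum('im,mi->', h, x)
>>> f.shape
(19, 37)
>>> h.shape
(37, 19)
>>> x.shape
(19, 37)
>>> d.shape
(37, 19)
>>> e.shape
()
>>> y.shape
()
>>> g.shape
(19, 37)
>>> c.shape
(19, 19)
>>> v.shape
()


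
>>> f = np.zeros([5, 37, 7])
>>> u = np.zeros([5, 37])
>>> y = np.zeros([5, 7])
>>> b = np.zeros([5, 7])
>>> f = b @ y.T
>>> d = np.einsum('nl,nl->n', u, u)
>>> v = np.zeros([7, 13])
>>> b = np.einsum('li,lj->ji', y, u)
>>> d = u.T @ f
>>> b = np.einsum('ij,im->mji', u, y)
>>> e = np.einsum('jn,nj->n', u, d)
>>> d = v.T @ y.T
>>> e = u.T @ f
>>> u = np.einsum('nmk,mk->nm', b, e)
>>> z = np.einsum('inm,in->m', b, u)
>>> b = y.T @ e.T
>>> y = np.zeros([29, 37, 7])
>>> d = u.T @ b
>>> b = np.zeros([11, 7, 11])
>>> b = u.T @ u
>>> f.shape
(5, 5)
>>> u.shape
(7, 37)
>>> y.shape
(29, 37, 7)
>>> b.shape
(37, 37)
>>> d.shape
(37, 37)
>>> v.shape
(7, 13)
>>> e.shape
(37, 5)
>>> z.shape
(5,)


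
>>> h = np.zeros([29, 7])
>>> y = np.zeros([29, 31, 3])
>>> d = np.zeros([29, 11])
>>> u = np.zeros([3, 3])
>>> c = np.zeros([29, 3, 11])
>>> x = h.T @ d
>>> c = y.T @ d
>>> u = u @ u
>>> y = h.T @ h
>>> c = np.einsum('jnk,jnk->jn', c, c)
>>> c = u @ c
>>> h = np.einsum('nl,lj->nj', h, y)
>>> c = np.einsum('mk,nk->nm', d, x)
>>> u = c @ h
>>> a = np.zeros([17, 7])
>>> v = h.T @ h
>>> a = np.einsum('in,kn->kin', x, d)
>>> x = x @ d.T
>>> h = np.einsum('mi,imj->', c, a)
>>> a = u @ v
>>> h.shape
()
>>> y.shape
(7, 7)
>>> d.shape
(29, 11)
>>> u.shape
(7, 7)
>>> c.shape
(7, 29)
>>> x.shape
(7, 29)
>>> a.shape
(7, 7)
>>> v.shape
(7, 7)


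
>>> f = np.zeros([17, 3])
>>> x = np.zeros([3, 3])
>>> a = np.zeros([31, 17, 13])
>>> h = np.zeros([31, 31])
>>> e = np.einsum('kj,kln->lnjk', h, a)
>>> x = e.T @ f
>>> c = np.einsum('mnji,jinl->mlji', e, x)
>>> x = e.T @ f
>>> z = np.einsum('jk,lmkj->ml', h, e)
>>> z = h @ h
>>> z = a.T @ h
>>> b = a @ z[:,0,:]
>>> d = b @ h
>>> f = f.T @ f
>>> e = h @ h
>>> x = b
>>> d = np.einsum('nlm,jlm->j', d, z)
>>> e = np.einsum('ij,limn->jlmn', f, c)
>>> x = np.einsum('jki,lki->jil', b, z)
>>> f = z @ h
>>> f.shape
(13, 17, 31)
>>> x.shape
(31, 31, 13)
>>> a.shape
(31, 17, 13)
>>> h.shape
(31, 31)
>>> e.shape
(3, 17, 31, 31)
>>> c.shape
(17, 3, 31, 31)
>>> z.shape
(13, 17, 31)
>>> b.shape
(31, 17, 31)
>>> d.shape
(13,)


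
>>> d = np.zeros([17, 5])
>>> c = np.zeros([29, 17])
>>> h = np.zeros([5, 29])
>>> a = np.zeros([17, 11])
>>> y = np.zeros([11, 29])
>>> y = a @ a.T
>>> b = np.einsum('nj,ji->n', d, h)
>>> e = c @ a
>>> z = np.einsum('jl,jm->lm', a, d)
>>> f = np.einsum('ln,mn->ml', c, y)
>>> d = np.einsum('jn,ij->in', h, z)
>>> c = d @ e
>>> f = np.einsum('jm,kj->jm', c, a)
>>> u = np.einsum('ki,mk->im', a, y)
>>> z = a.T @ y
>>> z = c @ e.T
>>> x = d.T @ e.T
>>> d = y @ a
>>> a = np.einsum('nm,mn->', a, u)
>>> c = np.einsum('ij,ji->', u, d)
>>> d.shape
(17, 11)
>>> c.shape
()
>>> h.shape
(5, 29)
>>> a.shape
()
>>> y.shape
(17, 17)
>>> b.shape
(17,)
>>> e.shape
(29, 11)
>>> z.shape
(11, 29)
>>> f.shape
(11, 11)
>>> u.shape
(11, 17)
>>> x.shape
(29, 29)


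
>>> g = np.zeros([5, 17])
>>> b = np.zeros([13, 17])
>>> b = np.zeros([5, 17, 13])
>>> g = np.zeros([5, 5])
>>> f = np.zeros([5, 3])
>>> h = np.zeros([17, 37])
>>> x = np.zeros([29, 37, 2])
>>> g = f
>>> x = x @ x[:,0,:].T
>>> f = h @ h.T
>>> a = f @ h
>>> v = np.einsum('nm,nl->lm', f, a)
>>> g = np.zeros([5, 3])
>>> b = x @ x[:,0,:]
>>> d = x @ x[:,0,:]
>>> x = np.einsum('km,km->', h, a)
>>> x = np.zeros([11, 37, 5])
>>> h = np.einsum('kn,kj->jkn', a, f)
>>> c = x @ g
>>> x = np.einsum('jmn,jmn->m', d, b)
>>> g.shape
(5, 3)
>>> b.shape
(29, 37, 29)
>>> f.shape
(17, 17)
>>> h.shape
(17, 17, 37)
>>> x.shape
(37,)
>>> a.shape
(17, 37)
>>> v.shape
(37, 17)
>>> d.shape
(29, 37, 29)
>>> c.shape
(11, 37, 3)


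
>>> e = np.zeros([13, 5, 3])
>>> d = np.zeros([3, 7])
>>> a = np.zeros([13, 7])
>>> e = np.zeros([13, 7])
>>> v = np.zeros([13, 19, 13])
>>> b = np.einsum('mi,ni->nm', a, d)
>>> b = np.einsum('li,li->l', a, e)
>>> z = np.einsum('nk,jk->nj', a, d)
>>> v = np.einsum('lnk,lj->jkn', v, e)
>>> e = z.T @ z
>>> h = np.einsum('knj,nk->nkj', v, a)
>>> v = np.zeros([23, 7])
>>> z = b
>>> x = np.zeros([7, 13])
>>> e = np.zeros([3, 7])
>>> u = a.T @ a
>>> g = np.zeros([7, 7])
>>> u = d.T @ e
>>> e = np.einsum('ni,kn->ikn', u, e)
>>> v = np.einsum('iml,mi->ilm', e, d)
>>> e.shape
(7, 3, 7)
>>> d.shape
(3, 7)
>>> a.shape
(13, 7)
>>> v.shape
(7, 7, 3)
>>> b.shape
(13,)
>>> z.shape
(13,)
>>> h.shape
(13, 7, 19)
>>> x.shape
(7, 13)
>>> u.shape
(7, 7)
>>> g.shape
(7, 7)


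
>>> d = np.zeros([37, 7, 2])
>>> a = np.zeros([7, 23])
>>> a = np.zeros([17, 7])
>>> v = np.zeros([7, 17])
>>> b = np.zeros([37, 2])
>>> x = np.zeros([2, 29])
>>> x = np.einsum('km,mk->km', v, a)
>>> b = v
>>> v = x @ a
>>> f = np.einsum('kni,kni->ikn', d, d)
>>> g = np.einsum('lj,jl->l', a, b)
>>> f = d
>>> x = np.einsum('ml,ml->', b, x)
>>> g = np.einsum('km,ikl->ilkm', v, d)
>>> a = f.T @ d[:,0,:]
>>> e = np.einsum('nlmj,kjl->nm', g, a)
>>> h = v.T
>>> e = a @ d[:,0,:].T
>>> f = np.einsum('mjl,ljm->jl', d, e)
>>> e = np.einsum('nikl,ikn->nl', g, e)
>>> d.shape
(37, 7, 2)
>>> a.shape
(2, 7, 2)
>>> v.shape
(7, 7)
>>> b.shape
(7, 17)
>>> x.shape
()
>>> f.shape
(7, 2)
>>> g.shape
(37, 2, 7, 7)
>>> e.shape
(37, 7)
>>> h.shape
(7, 7)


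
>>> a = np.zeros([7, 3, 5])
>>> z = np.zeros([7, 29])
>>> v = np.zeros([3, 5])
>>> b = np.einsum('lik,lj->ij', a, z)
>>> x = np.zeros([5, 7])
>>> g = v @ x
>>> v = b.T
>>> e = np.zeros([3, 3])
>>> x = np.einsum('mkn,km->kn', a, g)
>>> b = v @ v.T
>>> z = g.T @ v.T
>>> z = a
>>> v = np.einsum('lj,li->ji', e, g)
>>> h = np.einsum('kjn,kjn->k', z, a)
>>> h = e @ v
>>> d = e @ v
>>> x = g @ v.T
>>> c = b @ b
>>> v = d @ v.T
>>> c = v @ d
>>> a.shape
(7, 3, 5)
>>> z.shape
(7, 3, 5)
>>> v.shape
(3, 3)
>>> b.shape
(29, 29)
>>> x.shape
(3, 3)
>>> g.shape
(3, 7)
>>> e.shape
(3, 3)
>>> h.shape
(3, 7)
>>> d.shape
(3, 7)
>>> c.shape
(3, 7)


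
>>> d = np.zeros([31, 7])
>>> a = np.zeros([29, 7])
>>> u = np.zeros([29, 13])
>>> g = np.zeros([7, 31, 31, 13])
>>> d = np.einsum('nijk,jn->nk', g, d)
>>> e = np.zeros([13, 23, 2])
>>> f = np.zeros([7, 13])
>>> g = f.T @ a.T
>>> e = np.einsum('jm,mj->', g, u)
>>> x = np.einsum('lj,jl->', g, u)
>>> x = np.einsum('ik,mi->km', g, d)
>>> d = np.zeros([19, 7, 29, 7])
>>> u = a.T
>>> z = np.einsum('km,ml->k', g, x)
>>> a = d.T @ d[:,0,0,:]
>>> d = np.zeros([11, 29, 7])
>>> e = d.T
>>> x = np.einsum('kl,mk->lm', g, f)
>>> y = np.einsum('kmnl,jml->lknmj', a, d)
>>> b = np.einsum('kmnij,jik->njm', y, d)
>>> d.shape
(11, 29, 7)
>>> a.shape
(7, 29, 7, 7)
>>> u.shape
(7, 29)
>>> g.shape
(13, 29)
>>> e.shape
(7, 29, 11)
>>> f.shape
(7, 13)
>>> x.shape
(29, 7)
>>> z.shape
(13,)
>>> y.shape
(7, 7, 7, 29, 11)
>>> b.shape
(7, 11, 7)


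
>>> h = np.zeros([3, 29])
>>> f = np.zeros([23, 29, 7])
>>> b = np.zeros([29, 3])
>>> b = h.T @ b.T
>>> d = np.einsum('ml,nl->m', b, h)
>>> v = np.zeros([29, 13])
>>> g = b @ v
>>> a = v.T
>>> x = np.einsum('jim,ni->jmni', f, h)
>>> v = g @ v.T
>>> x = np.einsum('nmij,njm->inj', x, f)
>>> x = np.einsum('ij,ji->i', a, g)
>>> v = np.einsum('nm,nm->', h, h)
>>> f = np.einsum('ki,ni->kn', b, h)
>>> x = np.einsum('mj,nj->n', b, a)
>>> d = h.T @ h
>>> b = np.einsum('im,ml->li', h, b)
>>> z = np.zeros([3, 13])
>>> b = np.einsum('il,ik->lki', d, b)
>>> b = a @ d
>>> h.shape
(3, 29)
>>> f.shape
(29, 3)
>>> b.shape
(13, 29)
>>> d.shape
(29, 29)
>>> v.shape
()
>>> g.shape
(29, 13)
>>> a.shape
(13, 29)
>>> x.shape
(13,)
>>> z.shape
(3, 13)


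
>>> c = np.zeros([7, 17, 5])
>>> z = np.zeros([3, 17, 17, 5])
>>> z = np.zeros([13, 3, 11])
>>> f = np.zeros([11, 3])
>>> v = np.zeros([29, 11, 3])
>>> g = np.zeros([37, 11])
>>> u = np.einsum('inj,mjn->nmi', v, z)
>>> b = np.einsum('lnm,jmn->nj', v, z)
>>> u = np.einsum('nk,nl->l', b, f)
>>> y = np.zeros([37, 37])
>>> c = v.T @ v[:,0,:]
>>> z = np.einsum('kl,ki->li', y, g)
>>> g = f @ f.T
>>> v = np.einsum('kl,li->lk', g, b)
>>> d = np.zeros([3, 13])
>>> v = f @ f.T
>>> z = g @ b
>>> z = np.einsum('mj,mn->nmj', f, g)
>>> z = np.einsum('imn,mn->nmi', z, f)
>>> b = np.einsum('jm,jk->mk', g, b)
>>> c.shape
(3, 11, 3)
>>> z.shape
(3, 11, 11)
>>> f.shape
(11, 3)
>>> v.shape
(11, 11)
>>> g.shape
(11, 11)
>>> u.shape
(3,)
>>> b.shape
(11, 13)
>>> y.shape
(37, 37)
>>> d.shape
(3, 13)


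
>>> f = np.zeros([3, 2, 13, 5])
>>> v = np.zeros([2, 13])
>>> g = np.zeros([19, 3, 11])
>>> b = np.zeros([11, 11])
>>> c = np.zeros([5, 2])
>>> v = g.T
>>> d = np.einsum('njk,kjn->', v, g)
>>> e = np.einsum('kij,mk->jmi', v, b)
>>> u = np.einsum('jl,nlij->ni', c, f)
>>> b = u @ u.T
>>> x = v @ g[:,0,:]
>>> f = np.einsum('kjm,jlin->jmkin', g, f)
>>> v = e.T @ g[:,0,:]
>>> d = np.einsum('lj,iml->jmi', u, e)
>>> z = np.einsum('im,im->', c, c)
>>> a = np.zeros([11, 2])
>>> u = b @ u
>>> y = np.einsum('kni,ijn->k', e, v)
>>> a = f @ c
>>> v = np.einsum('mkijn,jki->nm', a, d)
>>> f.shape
(3, 11, 19, 13, 5)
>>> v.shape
(2, 3)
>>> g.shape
(19, 3, 11)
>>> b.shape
(3, 3)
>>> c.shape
(5, 2)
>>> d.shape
(13, 11, 19)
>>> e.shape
(19, 11, 3)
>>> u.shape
(3, 13)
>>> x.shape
(11, 3, 11)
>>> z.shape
()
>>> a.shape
(3, 11, 19, 13, 2)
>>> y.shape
(19,)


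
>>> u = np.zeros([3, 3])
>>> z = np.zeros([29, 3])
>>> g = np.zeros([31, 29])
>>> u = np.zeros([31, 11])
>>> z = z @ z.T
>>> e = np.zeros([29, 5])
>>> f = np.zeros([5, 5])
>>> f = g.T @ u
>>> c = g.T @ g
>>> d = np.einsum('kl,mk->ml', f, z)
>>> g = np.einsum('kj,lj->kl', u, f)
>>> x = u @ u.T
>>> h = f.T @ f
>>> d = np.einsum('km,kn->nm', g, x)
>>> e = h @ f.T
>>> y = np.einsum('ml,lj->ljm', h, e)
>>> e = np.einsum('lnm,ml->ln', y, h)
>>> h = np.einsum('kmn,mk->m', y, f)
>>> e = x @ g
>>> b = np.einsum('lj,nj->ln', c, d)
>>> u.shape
(31, 11)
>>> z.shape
(29, 29)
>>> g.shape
(31, 29)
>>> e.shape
(31, 29)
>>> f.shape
(29, 11)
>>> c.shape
(29, 29)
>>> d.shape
(31, 29)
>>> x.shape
(31, 31)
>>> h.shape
(29,)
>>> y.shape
(11, 29, 11)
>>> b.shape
(29, 31)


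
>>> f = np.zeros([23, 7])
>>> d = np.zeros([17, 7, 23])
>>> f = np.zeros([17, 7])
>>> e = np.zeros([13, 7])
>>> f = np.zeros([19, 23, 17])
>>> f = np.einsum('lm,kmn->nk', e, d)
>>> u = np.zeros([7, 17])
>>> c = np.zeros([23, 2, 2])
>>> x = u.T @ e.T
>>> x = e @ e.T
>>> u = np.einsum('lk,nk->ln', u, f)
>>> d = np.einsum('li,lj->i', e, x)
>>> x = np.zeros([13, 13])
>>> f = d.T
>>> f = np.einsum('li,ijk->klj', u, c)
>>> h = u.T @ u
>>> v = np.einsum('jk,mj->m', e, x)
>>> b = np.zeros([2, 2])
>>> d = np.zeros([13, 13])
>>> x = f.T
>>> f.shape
(2, 7, 2)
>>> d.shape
(13, 13)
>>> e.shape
(13, 7)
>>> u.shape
(7, 23)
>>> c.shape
(23, 2, 2)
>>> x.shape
(2, 7, 2)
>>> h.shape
(23, 23)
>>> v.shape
(13,)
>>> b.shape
(2, 2)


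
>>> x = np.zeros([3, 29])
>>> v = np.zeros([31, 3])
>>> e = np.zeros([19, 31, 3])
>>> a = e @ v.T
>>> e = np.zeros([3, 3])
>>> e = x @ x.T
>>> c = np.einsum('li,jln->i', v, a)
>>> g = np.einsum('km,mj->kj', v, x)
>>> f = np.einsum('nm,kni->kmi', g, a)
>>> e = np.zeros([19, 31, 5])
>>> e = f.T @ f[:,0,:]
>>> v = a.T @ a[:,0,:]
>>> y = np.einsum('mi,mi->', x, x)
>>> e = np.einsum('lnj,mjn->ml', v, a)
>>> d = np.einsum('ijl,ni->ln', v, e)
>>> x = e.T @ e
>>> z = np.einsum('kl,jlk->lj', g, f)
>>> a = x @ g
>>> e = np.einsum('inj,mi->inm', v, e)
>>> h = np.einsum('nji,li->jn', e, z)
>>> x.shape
(31, 31)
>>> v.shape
(31, 31, 31)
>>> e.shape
(31, 31, 19)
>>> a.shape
(31, 29)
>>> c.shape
(3,)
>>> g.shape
(31, 29)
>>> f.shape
(19, 29, 31)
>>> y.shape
()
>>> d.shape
(31, 19)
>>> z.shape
(29, 19)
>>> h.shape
(31, 31)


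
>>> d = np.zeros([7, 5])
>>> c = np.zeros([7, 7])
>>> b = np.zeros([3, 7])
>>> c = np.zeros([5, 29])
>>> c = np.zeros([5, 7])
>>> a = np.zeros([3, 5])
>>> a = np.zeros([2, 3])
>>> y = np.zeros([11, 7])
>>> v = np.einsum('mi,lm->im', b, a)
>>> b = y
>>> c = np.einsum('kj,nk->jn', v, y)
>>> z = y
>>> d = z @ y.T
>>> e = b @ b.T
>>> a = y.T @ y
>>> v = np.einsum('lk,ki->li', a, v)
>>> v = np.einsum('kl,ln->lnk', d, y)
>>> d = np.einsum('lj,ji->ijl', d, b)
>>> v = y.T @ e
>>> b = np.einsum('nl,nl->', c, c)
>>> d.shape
(7, 11, 11)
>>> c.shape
(3, 11)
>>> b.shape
()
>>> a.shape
(7, 7)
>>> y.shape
(11, 7)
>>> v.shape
(7, 11)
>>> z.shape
(11, 7)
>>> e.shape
(11, 11)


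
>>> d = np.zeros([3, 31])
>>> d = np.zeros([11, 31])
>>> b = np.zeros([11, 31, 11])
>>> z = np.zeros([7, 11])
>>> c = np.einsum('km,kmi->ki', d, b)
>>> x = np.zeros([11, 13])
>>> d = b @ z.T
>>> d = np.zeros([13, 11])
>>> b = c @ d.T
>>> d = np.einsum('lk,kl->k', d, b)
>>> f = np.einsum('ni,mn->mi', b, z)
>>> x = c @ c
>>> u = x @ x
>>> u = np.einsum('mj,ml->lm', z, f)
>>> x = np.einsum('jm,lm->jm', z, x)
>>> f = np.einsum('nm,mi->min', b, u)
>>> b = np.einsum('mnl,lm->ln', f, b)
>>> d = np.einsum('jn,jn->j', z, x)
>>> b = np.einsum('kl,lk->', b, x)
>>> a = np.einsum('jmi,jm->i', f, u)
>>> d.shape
(7,)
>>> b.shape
()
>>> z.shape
(7, 11)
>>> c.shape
(11, 11)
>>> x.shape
(7, 11)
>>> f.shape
(13, 7, 11)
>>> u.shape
(13, 7)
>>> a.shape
(11,)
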